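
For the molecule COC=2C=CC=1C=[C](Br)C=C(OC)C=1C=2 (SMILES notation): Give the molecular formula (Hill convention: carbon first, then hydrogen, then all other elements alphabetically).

C12H11BrO2

Walk through each heavy atom and fill implicit hydrogens from standard valence (C 4, N 3, O 2, S 2, halogen 1):
  atom 1: C, bond orders sum to 1 (valence 4) → 3 H
  atom 2: O, bond orders sum to 2 (valence 2) → 0 H
  atom 3: C, bond orders sum to 4 (valence 4) → 0 H
  atom 4: C, bond orders sum to 3 (valence 4) → 1 H
  atom 5: C, bond orders sum to 3 (valence 4) → 1 H
  atom 6: C, bond orders sum to 4 (valence 4) → 0 H
  atom 7: C, bond orders sum to 3 (valence 4) → 1 H
  atom 8: C with explicit H count 0
  atom 9: Br (halogen, monovalent) → 0 H
  atom 10: C, bond orders sum to 3 (valence 4) → 1 H
  atom 11: C, bond orders sum to 4 (valence 4) → 0 H
  atom 12: O, bond orders sum to 2 (valence 2) → 0 H
  atom 13: C, bond orders sum to 1 (valence 4) → 3 H
  atom 14: C, bond orders sum to 4 (valence 4) → 0 H
  atom 15: C, bond orders sum to 3 (valence 4) → 1 H
Totals → C:12, H:11, Br:1, O:2.
In Hill order: C12H11BrO2.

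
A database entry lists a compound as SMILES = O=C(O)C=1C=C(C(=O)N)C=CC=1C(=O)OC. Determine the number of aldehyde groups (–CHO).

0

Scan the SMILES for the aldehyde motif — none present.
Groups that are present: 1 amide, 1 carboxylic acid, 1 ester.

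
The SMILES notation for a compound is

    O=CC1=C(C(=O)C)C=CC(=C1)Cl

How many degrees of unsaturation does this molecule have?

6

Degree of unsaturation = (number of rings) + (number of π bonds).
Ring closures in the SMILES: 1.
π bonds: 5 double bonds (each 1 DoU) → 5 DoU from unsaturation.
Total DoU = 1 + 5 = 6.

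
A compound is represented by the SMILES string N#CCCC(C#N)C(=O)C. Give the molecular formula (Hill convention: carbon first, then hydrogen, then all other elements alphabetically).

Walk through each heavy atom and fill implicit hydrogens from standard valence (C 4, N 3, O 2, S 2, halogen 1):
  atom 1: N, bond orders sum to 3 (valence 3) → 0 H
  atom 2: C, bond orders sum to 4 (valence 4) → 0 H
  atom 3: C, bond orders sum to 2 (valence 4) → 2 H
  atom 4: C, bond orders sum to 2 (valence 4) → 2 H
  atom 5: C, bond orders sum to 3 (valence 4) → 1 H
  atom 6: C, bond orders sum to 4 (valence 4) → 0 H
  atom 7: N, bond orders sum to 3 (valence 3) → 0 H
  atom 8: C, bond orders sum to 4 (valence 4) → 0 H
  atom 9: O, bond orders sum to 2 (valence 2) → 0 H
  atom 10: C, bond orders sum to 1 (valence 4) → 3 H
Totals → C:7, H:8, N:2, O:1.
In Hill order: C7H8N2O.

C7H8N2O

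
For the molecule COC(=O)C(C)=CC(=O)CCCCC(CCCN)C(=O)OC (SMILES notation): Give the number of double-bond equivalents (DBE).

4

Degree of unsaturation = (number of rings) + (number of π bonds).
Ring closures in the SMILES: 0.
π bonds: 4 double bonds (each 1 DoU) → 4 DoU from unsaturation.
Total DoU = 0 + 4 = 4.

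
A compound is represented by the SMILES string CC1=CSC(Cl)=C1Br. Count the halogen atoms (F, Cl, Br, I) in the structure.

Halogen atoms appear at heavy-atom positions 6, 8 (1×Br, 1×Cl).
Halogen count: 2.

2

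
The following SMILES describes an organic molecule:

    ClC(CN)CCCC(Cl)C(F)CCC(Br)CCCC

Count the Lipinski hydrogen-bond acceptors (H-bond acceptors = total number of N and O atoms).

N atoms: 1; O atoms: 0.
Lipinski HBA = 1 + 0 = 1.

1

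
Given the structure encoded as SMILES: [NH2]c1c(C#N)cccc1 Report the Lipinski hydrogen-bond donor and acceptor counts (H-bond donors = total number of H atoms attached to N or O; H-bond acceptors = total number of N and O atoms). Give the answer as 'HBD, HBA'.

Donors: find every N or O and count the H atoms it carries.
  atom 1 (N): bond orders sum to 1 → 2 H
  atom 5 (N): bond orders sum to 3 → 0 H
Lipinski HBD = 2.
Acceptors: N atoms = 2, O atoms = 0 → HBA = 2.

2, 2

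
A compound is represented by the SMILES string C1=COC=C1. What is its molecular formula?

C4H4O

Walk through each heavy atom and fill implicit hydrogens from standard valence (C 4, N 3, O 2, S 2, halogen 1):
  atom 1: C, bond orders sum to 3 (valence 4) → 1 H
  atom 2: C, bond orders sum to 3 (valence 4) → 1 H
  atom 3: O, bond orders sum to 2 (valence 2) → 0 H
  atom 4: C, bond orders sum to 3 (valence 4) → 1 H
  atom 5: C, bond orders sum to 3 (valence 4) → 1 H
Totals → C:4, H:4, O:1.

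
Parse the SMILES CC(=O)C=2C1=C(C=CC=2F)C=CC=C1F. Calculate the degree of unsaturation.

Molecular formula: C12H8F2O.
DoU = (2C + 2 + N − H − X) / 2, where X is the halogen count and O/S are ignored.
    = (2·12 + 2 + 0 − 8 − 2) / 2 = 16 / 2 = 8.

8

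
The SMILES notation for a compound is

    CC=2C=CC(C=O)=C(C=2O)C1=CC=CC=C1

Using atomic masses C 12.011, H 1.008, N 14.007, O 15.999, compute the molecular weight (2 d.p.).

212.25 g/mol

First, the molecular formula is C14H12O2 (counting implicit H from valence).
  C: 14 × 12.011 = 168.154
  H: 12 × 1.008 = 12.096
  O: 2 × 15.999 = 31.998
Sum: 14×12.011 + 12×1.008 + 2×15.999 = 212.248 → 212.25 g/mol.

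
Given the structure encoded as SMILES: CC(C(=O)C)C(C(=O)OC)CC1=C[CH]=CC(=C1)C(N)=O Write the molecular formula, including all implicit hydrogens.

C15H19NO4

Walk through each heavy atom and fill implicit hydrogens from standard valence (C 4, N 3, O 2, S 2, halogen 1):
  atom 1: C, bond orders sum to 1 (valence 4) → 3 H
  atom 2: C, bond orders sum to 3 (valence 4) → 1 H
  atom 3: C, bond orders sum to 4 (valence 4) → 0 H
  atom 4: O, bond orders sum to 2 (valence 2) → 0 H
  atom 5: C, bond orders sum to 1 (valence 4) → 3 H
  atom 6: C, bond orders sum to 3 (valence 4) → 1 H
  atom 7: C, bond orders sum to 4 (valence 4) → 0 H
  atom 8: O, bond orders sum to 2 (valence 2) → 0 H
  atom 9: O, bond orders sum to 2 (valence 2) → 0 H
  atom 10: C, bond orders sum to 1 (valence 4) → 3 H
  atom 11: C, bond orders sum to 2 (valence 4) → 2 H
  atom 12: C, bond orders sum to 4 (valence 4) → 0 H
  atom 13: C, bond orders sum to 3 (valence 4) → 1 H
  atom 14: C with explicit H count 1
  atom 15: C, bond orders sum to 3 (valence 4) → 1 H
  atom 16: C, bond orders sum to 4 (valence 4) → 0 H
  atom 17: C, bond orders sum to 3 (valence 4) → 1 H
  atom 18: C, bond orders sum to 4 (valence 4) → 0 H
  atom 19: N, bond orders sum to 1 (valence 3) → 2 H
  atom 20: O, bond orders sum to 2 (valence 2) → 0 H
Totals → C:15, H:19, N:1, O:4.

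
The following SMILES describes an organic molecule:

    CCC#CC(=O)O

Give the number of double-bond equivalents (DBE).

3

Molecular formula: C5H6O2.
DoU = (2C + 2 + N − H − X) / 2, where X is the halogen count and O/S are ignored.
    = (2·5 + 2 + 0 − 6 − 0) / 2 = 6 / 2 = 3.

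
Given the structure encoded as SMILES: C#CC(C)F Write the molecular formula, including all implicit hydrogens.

C4H5F

Walk through each heavy atom and fill implicit hydrogens from standard valence (C 4, N 3, O 2, S 2, halogen 1):
  atom 1: C, bond orders sum to 3 (valence 4) → 1 H
  atom 2: C, bond orders sum to 4 (valence 4) → 0 H
  atom 3: C, bond orders sum to 3 (valence 4) → 1 H
  atom 4: C, bond orders sum to 1 (valence 4) → 3 H
  atom 5: F (halogen, monovalent) → 0 H
Totals → C:4, H:5, F:1.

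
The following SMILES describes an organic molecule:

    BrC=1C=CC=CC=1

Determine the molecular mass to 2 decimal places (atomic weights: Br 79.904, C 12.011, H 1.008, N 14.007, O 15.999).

First, the molecular formula is C6H5Br (counting implicit H from valence).
  Br: 1 × 79.904 = 79.904
  C: 6 × 12.011 = 72.066
  H: 5 × 1.008 = 5.040
Sum: 1×79.904 + 6×12.011 + 5×1.008 = 157.010 → 157.01 g/mol.

157.01 g/mol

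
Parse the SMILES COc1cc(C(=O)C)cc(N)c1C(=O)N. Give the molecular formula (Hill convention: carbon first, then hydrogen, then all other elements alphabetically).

C10H12N2O3

Walk through each heavy atom and fill implicit hydrogens from standard valence (C 4, N 3, O 2, S 2, halogen 1); for lowercase aromatic atoms, an aromatic c carries 1 H when it has two neighbours and 0 H with three, and aromatic n carries 0 H:
  atom 1: C, bond orders sum to 1 (valence 4) → 3 H
  atom 2: O, bond orders sum to 2 (valence 2) → 0 H
  atom 3: aromatic c, 3 neighbours → 0 H
  atom 4: aromatic c, 2 neighbours → 1 H
  atom 5: aromatic c, 3 neighbours → 0 H
  atom 6: C, bond orders sum to 4 (valence 4) → 0 H
  atom 7: O, bond orders sum to 2 (valence 2) → 0 H
  atom 8: C, bond orders sum to 1 (valence 4) → 3 H
  atom 9: aromatic c, 2 neighbours → 1 H
  atom 10: aromatic c, 3 neighbours → 0 H
  atom 11: N, bond orders sum to 1 (valence 3) → 2 H
  atom 12: aromatic c, 3 neighbours → 0 H
  atom 13: C, bond orders sum to 4 (valence 4) → 0 H
  atom 14: O, bond orders sum to 2 (valence 2) → 0 H
  atom 15: N, bond orders sum to 1 (valence 3) → 2 H
Totals → C:10, H:12, N:2, O:3.
In Hill order: C10H12N2O3.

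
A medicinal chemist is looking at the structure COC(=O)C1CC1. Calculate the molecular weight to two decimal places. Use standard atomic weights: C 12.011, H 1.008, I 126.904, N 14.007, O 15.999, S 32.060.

100.12 g/mol

First, the molecular formula is C5H8O2 (counting implicit H from valence).
  C: 5 × 12.011 = 60.055
  H: 8 × 1.008 = 8.064
  O: 2 × 15.999 = 31.998
Sum: 5×12.011 + 8×1.008 + 2×15.999 = 100.117 → 100.12 g/mol.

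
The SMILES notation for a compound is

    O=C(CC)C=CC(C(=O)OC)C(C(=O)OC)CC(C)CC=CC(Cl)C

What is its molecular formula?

C19H29ClO5

Walk through each heavy atom and fill implicit hydrogens from standard valence (C 4, N 3, O 2, S 2, halogen 1):
  atom 1: O, bond orders sum to 2 (valence 2) → 0 H
  atom 2: C, bond orders sum to 4 (valence 4) → 0 H
  atom 3: C, bond orders sum to 2 (valence 4) → 2 H
  atom 4: C, bond orders sum to 1 (valence 4) → 3 H
  atom 5: C, bond orders sum to 3 (valence 4) → 1 H
  atom 6: C, bond orders sum to 3 (valence 4) → 1 H
  atom 7: C, bond orders sum to 3 (valence 4) → 1 H
  atom 8: C, bond orders sum to 4 (valence 4) → 0 H
  atom 9: O, bond orders sum to 2 (valence 2) → 0 H
  atom 10: O, bond orders sum to 2 (valence 2) → 0 H
  atom 11: C, bond orders sum to 1 (valence 4) → 3 H
  atom 12: C, bond orders sum to 3 (valence 4) → 1 H
  atom 13: C, bond orders sum to 4 (valence 4) → 0 H
  atom 14: O, bond orders sum to 2 (valence 2) → 0 H
  atom 15: O, bond orders sum to 2 (valence 2) → 0 H
  atom 16: C, bond orders sum to 1 (valence 4) → 3 H
  atom 17: C, bond orders sum to 2 (valence 4) → 2 H
  atom 18: C, bond orders sum to 3 (valence 4) → 1 H
  atom 19: C, bond orders sum to 1 (valence 4) → 3 H
  atom 20: C, bond orders sum to 2 (valence 4) → 2 H
  atom 21: C, bond orders sum to 3 (valence 4) → 1 H
  atom 22: C, bond orders sum to 3 (valence 4) → 1 H
  atom 23: C, bond orders sum to 3 (valence 4) → 1 H
  atom 24: Cl (halogen, monovalent) → 0 H
  atom 25: C, bond orders sum to 1 (valence 4) → 3 H
Totals → C:19, H:29, Cl:1, O:5.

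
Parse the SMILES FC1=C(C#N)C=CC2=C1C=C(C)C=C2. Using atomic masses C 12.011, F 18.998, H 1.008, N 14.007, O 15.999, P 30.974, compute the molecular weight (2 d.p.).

First, the molecular formula is C12H8FN (counting implicit H from valence).
  C: 12 × 12.011 = 144.132
  F: 1 × 18.998 = 18.998
  H: 8 × 1.008 = 8.064
  N: 1 × 14.007 = 14.007
Sum: 12×12.011 + 1×18.998 + 8×1.008 + 1×14.007 = 185.201 → 185.20 g/mol.

185.20 g/mol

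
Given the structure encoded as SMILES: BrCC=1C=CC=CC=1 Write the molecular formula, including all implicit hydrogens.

C7H7Br

Walk through each heavy atom and fill implicit hydrogens from standard valence (C 4, N 3, O 2, S 2, halogen 1):
  atom 1: Br (halogen, monovalent) → 0 H
  atom 2: C, bond orders sum to 2 (valence 4) → 2 H
  atom 3: C, bond orders sum to 4 (valence 4) → 0 H
  atom 4: C, bond orders sum to 3 (valence 4) → 1 H
  atom 5: C, bond orders sum to 3 (valence 4) → 1 H
  atom 6: C, bond orders sum to 3 (valence 4) → 1 H
  atom 7: C, bond orders sum to 3 (valence 4) → 1 H
  atom 8: C, bond orders sum to 3 (valence 4) → 1 H
Totals → C:7, H:7, Br:1.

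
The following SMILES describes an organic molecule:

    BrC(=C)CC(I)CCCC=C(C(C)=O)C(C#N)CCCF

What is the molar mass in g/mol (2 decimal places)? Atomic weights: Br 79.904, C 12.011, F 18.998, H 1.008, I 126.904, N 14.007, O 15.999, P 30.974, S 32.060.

470.16 g/mol

First, the molecular formula is C16H22BrFINO (counting implicit H from valence).
  Br: 1 × 79.904 = 79.904
  C: 16 × 12.011 = 192.176
  F: 1 × 18.998 = 18.998
  H: 22 × 1.008 = 22.176
  I: 1 × 126.904 = 126.904
  N: 1 × 14.007 = 14.007
  O: 1 × 15.999 = 15.999
Sum: 1×79.904 + 16×12.011 + 1×18.998 + 22×1.008 + 1×126.904 + 1×14.007 + 1×15.999 = 470.164 → 470.16 g/mol.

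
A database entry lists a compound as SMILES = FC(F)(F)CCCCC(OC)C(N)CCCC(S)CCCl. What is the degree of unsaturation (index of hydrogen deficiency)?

0

Molecular formula: C14H27ClF3NOS.
DoU = (2C + 2 + N − H − X) / 2, where X is the halogen count and O/S are ignored.
    = (2·14 + 2 + 1 − 27 − 4) / 2 = 0 / 2 = 0.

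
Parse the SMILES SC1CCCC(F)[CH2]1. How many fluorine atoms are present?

Scan the SMILES for F atoms (remember two-letter symbols like Cl and Br are single atoms).
Fluorine count: 1.

1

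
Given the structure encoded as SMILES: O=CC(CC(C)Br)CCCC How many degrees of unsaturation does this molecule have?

Degree of unsaturation = (number of rings) + (number of π bonds).
Ring closures in the SMILES: 0.
π bonds: 1 double bond (each 1 DoU) → 1 DoU from unsaturation.
Total DoU = 0 + 1 = 1.

1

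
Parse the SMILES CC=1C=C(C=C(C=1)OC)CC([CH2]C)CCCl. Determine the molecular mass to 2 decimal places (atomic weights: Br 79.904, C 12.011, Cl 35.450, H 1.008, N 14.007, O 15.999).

First, the molecular formula is C14H21ClO (counting implicit H from valence).
  C: 14 × 12.011 = 168.154
  Cl: 1 × 35.450 = 35.450
  H: 21 × 1.008 = 21.168
  O: 1 × 15.999 = 15.999
Sum: 14×12.011 + 1×35.450 + 21×1.008 + 1×15.999 = 240.771 → 240.77 g/mol.

240.77 g/mol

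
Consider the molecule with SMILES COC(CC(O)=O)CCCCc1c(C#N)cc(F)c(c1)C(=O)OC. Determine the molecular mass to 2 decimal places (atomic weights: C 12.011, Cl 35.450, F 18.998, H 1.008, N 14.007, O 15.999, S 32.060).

337.35 g/mol

First, the molecular formula is C17H20FNO5 (counting implicit H from valence).
  C: 17 × 12.011 = 204.187
  F: 1 × 18.998 = 18.998
  H: 20 × 1.008 = 20.160
  N: 1 × 14.007 = 14.007
  O: 5 × 15.999 = 79.995
Sum: 17×12.011 + 1×18.998 + 20×1.008 + 1×14.007 + 5×15.999 = 337.347 → 337.35 g/mol.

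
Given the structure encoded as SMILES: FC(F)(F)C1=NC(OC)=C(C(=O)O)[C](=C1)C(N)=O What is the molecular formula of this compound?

Walk through each heavy atom and fill implicit hydrogens from standard valence (C 4, N 3, O 2, S 2, halogen 1):
  atom 1: F (halogen, monovalent) → 0 H
  atom 2: C, bond orders sum to 4 (valence 4) → 0 H
  atom 3: F (halogen, monovalent) → 0 H
  atom 4: F (halogen, monovalent) → 0 H
  atom 5: C, bond orders sum to 4 (valence 4) → 0 H
  atom 6: N, bond orders sum to 3 (valence 3) → 0 H
  atom 7: C, bond orders sum to 4 (valence 4) → 0 H
  atom 8: O, bond orders sum to 2 (valence 2) → 0 H
  atom 9: C, bond orders sum to 1 (valence 4) → 3 H
  atom 10: C, bond orders sum to 4 (valence 4) → 0 H
  atom 11: C, bond orders sum to 4 (valence 4) → 0 H
  atom 12: O, bond orders sum to 2 (valence 2) → 0 H
  atom 13: O, bond orders sum to 1 (valence 2) → 1 H
  atom 14: C with explicit H count 0
  atom 15: C, bond orders sum to 3 (valence 4) → 1 H
  atom 16: C, bond orders sum to 4 (valence 4) → 0 H
  atom 17: N, bond orders sum to 1 (valence 3) → 2 H
  atom 18: O, bond orders sum to 2 (valence 2) → 0 H
Totals → C:9, H:7, F:3, N:2, O:4.

C9H7F3N2O4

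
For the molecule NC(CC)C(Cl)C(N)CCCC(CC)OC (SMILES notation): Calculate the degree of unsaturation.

Degree of unsaturation = (number of rings) + (number of π bonds).
Ring closures in the SMILES: 0.
π bonds: none → 0 DoU from unsaturation.
Total DoU = 0 + 0 = 0.

0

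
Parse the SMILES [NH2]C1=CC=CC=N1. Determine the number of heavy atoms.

7

Every atom symbol written in the SMILES (organic subset) is one heavy atom; implicit H are not written.
Heavy atoms by element → C:5, N:2.
Total: 7.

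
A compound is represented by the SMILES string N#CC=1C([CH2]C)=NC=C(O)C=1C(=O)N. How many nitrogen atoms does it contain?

3

Scan the SMILES for N atoms (remember two-letter symbols like Cl and Br are single atoms).
Nitrogen count: 3.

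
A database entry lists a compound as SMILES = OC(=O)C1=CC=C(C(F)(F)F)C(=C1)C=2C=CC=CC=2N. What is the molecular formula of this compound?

Walk through each heavy atom and fill implicit hydrogens from standard valence (C 4, N 3, O 2, S 2, halogen 1):
  atom 1: O, bond orders sum to 1 (valence 2) → 1 H
  atom 2: C, bond orders sum to 4 (valence 4) → 0 H
  atom 3: O, bond orders sum to 2 (valence 2) → 0 H
  atom 4: C, bond orders sum to 4 (valence 4) → 0 H
  atom 5: C, bond orders sum to 3 (valence 4) → 1 H
  atom 6: C, bond orders sum to 3 (valence 4) → 1 H
  atom 7: C, bond orders sum to 4 (valence 4) → 0 H
  atom 8: C, bond orders sum to 4 (valence 4) → 0 H
  atom 9: F (halogen, monovalent) → 0 H
  atom 10: F (halogen, monovalent) → 0 H
  atom 11: F (halogen, monovalent) → 0 H
  atom 12: C, bond orders sum to 4 (valence 4) → 0 H
  atom 13: C, bond orders sum to 3 (valence 4) → 1 H
  atom 14: C, bond orders sum to 4 (valence 4) → 0 H
  atom 15: C, bond orders sum to 3 (valence 4) → 1 H
  atom 16: C, bond orders sum to 3 (valence 4) → 1 H
  atom 17: C, bond orders sum to 3 (valence 4) → 1 H
  atom 18: C, bond orders sum to 3 (valence 4) → 1 H
  atom 19: C, bond orders sum to 4 (valence 4) → 0 H
  atom 20: N, bond orders sum to 1 (valence 3) → 2 H
Totals → C:14, H:10, F:3, N:1, O:2.
In Hill order: C14H10F3NO2.

C14H10F3NO2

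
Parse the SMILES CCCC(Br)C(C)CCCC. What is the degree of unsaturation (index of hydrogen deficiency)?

0

Molecular formula: C10H21Br.
DoU = (2C + 2 + N − H − X) / 2, where X is the halogen count and O/S are ignored.
    = (2·10 + 2 + 0 − 21 − 1) / 2 = 0 / 2 = 0.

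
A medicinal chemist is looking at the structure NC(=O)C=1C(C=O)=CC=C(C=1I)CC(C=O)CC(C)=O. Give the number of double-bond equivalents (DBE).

8

Molecular formula: C14H14INO4.
DoU = (2C + 2 + N − H − X) / 2, where X is the halogen count and O/S are ignored.
    = (2·14 + 2 + 1 − 14 − 1) / 2 = 16 / 2 = 8.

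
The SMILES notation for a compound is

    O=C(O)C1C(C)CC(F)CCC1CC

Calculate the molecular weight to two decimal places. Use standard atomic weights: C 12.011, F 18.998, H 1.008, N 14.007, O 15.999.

First, the molecular formula is C11H19FO2 (counting implicit H from valence).
  C: 11 × 12.011 = 132.121
  F: 1 × 18.998 = 18.998
  H: 19 × 1.008 = 19.152
  O: 2 × 15.999 = 31.998
Sum: 11×12.011 + 1×18.998 + 19×1.008 + 2×15.999 = 202.269 → 202.27 g/mol.

202.27 g/mol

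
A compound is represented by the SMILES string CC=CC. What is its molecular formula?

C4H8

Walk through each heavy atom and fill implicit hydrogens from standard valence (C 4, N 3, O 2, S 2, halogen 1):
  atom 1: C, bond orders sum to 1 (valence 4) → 3 H
  atom 2: C, bond orders sum to 3 (valence 4) → 1 H
  atom 3: C, bond orders sum to 3 (valence 4) → 1 H
  atom 4: C, bond orders sum to 1 (valence 4) → 3 H
Totals → C:4, H:8.
In Hill order: C4H8.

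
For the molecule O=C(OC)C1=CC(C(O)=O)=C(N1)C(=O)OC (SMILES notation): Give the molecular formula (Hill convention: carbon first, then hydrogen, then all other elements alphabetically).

Walk through each heavy atom and fill implicit hydrogens from standard valence (C 4, N 3, O 2, S 2, halogen 1):
  atom 1: O, bond orders sum to 2 (valence 2) → 0 H
  atom 2: C, bond orders sum to 4 (valence 4) → 0 H
  atom 3: O, bond orders sum to 2 (valence 2) → 0 H
  atom 4: C, bond orders sum to 1 (valence 4) → 3 H
  atom 5: C, bond orders sum to 4 (valence 4) → 0 H
  atom 6: C, bond orders sum to 3 (valence 4) → 1 H
  atom 7: C, bond orders sum to 4 (valence 4) → 0 H
  atom 8: C, bond orders sum to 4 (valence 4) → 0 H
  atom 9: O, bond orders sum to 1 (valence 2) → 1 H
  atom 10: O, bond orders sum to 2 (valence 2) → 0 H
  atom 11: C, bond orders sum to 4 (valence 4) → 0 H
  atom 12: N, bond orders sum to 2 (valence 3) → 1 H
  atom 13: C, bond orders sum to 4 (valence 4) → 0 H
  atom 14: O, bond orders sum to 2 (valence 2) → 0 H
  atom 15: O, bond orders sum to 2 (valence 2) → 0 H
  atom 16: C, bond orders sum to 1 (valence 4) → 3 H
Totals → C:9, H:9, N:1, O:6.

C9H9NO6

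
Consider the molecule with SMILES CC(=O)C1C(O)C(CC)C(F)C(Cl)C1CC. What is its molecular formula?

Walk through each heavy atom and fill implicit hydrogens from standard valence (C 4, N 3, O 2, S 2, halogen 1):
  atom 1: C, bond orders sum to 1 (valence 4) → 3 H
  atom 2: C, bond orders sum to 4 (valence 4) → 0 H
  atom 3: O, bond orders sum to 2 (valence 2) → 0 H
  atom 4: C, bond orders sum to 3 (valence 4) → 1 H
  atom 5: C, bond orders sum to 3 (valence 4) → 1 H
  atom 6: O, bond orders sum to 1 (valence 2) → 1 H
  atom 7: C, bond orders sum to 3 (valence 4) → 1 H
  atom 8: C, bond orders sum to 2 (valence 4) → 2 H
  atom 9: C, bond orders sum to 1 (valence 4) → 3 H
  atom 10: C, bond orders sum to 3 (valence 4) → 1 H
  atom 11: F (halogen, monovalent) → 0 H
  atom 12: C, bond orders sum to 3 (valence 4) → 1 H
  atom 13: Cl (halogen, monovalent) → 0 H
  atom 14: C, bond orders sum to 3 (valence 4) → 1 H
  atom 15: C, bond orders sum to 2 (valence 4) → 2 H
  atom 16: C, bond orders sum to 1 (valence 4) → 3 H
Totals → C:12, H:20, Cl:1, F:1, O:2.

C12H20ClFO2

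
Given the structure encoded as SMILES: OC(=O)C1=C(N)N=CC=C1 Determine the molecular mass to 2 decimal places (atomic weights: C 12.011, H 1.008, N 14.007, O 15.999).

138.13 g/mol

First, the molecular formula is C6H6N2O2 (counting implicit H from valence).
  C: 6 × 12.011 = 72.066
  H: 6 × 1.008 = 6.048
  N: 2 × 14.007 = 28.014
  O: 2 × 15.999 = 31.998
Sum: 6×12.011 + 6×1.008 + 2×14.007 + 2×15.999 = 138.126 → 138.13 g/mol.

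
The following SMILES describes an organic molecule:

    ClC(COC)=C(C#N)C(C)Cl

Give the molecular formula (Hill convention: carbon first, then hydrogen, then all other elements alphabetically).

C7H9Cl2NO

Walk through each heavy atom and fill implicit hydrogens from standard valence (C 4, N 3, O 2, S 2, halogen 1):
  atom 1: Cl (halogen, monovalent) → 0 H
  atom 2: C, bond orders sum to 4 (valence 4) → 0 H
  atom 3: C, bond orders sum to 2 (valence 4) → 2 H
  atom 4: O, bond orders sum to 2 (valence 2) → 0 H
  atom 5: C, bond orders sum to 1 (valence 4) → 3 H
  atom 6: C, bond orders sum to 4 (valence 4) → 0 H
  atom 7: C, bond orders sum to 4 (valence 4) → 0 H
  atom 8: N, bond orders sum to 3 (valence 3) → 0 H
  atom 9: C, bond orders sum to 3 (valence 4) → 1 H
  atom 10: C, bond orders sum to 1 (valence 4) → 3 H
  atom 11: Cl (halogen, monovalent) → 0 H
Totals → C:7, H:9, Cl:2, N:1, O:1.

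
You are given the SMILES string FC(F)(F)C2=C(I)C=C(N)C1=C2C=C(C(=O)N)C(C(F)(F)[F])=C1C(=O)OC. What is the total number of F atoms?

6

Scan the SMILES for F atoms (remember two-letter symbols like Cl and Br are single atoms).
Fluorine count: 6.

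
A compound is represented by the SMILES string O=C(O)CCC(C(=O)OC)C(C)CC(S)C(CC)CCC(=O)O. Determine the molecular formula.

Walk through each heavy atom and fill implicit hydrogens from standard valence (C 4, N 3, O 2, S 2, halogen 1):
  atom 1: O, bond orders sum to 2 (valence 2) → 0 H
  atom 2: C, bond orders sum to 4 (valence 4) → 0 H
  atom 3: O, bond orders sum to 1 (valence 2) → 1 H
  atom 4: C, bond orders sum to 2 (valence 4) → 2 H
  atom 5: C, bond orders sum to 2 (valence 4) → 2 H
  atom 6: C, bond orders sum to 3 (valence 4) → 1 H
  atom 7: C, bond orders sum to 4 (valence 4) → 0 H
  atom 8: O, bond orders sum to 2 (valence 2) → 0 H
  atom 9: O, bond orders sum to 2 (valence 2) → 0 H
  atom 10: C, bond orders sum to 1 (valence 4) → 3 H
  atom 11: C, bond orders sum to 3 (valence 4) → 1 H
  atom 12: C, bond orders sum to 1 (valence 4) → 3 H
  atom 13: C, bond orders sum to 2 (valence 4) → 2 H
  atom 14: C, bond orders sum to 3 (valence 4) → 1 H
  atom 15: S, bond orders sum to 1 (valence 2) → 1 H
  atom 16: C, bond orders sum to 3 (valence 4) → 1 H
  atom 17: C, bond orders sum to 2 (valence 4) → 2 H
  atom 18: C, bond orders sum to 1 (valence 4) → 3 H
  atom 19: C, bond orders sum to 2 (valence 4) → 2 H
  atom 20: C, bond orders sum to 2 (valence 4) → 2 H
  atom 21: C, bond orders sum to 4 (valence 4) → 0 H
  atom 22: O, bond orders sum to 2 (valence 2) → 0 H
  atom 23: O, bond orders sum to 1 (valence 2) → 1 H
Totals → C:16, H:28, O:6, S:1.
In Hill order: C16H28O6S.

C16H28O6S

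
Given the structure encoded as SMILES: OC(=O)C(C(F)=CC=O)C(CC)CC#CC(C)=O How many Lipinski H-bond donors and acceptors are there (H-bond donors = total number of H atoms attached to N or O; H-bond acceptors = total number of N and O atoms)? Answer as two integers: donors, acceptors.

Donors: find every N or O and count the H atoms it carries.
  atom 1 (O): bond orders sum to 1 → 1 H
  atom 3 (O): bond orders sum to 2 → 0 H
  atom 9 (O): bond orders sum to 2 → 0 H
  atom 18 (O): bond orders sum to 2 → 0 H
Lipinski HBD = 1.
Acceptors: N atoms = 0, O atoms = 4 → HBA = 4.

1, 4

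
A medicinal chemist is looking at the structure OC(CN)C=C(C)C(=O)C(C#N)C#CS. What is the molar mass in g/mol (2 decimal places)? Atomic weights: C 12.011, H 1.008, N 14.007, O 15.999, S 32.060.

First, the molecular formula is C10H12N2O2S (counting implicit H from valence).
  C: 10 × 12.011 = 120.110
  H: 12 × 1.008 = 12.096
  N: 2 × 14.007 = 28.014
  O: 2 × 15.999 = 31.998
  S: 1 × 32.060 = 32.060
Sum: 10×12.011 + 12×1.008 + 2×14.007 + 2×15.999 + 1×32.060 = 224.278 → 224.28 g/mol.

224.28 g/mol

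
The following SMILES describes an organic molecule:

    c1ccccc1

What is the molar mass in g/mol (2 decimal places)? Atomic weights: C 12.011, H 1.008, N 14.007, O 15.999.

78.11 g/mol

First, the molecular formula is C6H6 (counting implicit H from valence).
  C: 6 × 12.011 = 72.066
  H: 6 × 1.008 = 6.048
Sum: 6×12.011 + 6×1.008 = 78.114 → 78.11 g/mol.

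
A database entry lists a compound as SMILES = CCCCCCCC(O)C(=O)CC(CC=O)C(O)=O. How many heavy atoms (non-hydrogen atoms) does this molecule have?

19

Every atom symbol written in the SMILES (organic subset) is one heavy atom; implicit H are not written.
Heavy atoms by element → C:14, O:5.
Total: 19.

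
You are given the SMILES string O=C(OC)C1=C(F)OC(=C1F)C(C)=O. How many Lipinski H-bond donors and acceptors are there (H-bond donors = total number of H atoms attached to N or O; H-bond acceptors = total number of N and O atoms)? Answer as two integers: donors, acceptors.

Donors: find every N or O and count the H atoms it carries.
  atom 1 (O): bond orders sum to 2 → 0 H
  atom 3 (O): bond orders sum to 2 → 0 H
  atom 8 (O): bond orders sum to 2 → 0 H
  atom 14 (O): bond orders sum to 2 → 0 H
Lipinski HBD = 0.
Acceptors: N atoms = 0, O atoms = 4 → HBA = 4.

0, 4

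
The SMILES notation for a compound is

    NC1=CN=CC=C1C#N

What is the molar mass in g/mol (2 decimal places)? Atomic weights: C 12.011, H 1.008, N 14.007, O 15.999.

First, the molecular formula is C6H5N3 (counting implicit H from valence).
  C: 6 × 12.011 = 72.066
  H: 5 × 1.008 = 5.040
  N: 3 × 14.007 = 42.021
Sum: 6×12.011 + 5×1.008 + 3×14.007 = 119.127 → 119.13 g/mol.

119.13 g/mol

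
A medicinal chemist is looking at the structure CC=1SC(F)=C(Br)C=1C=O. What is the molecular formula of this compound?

C6H4BrFOS

Walk through each heavy atom and fill implicit hydrogens from standard valence (C 4, N 3, O 2, S 2, halogen 1):
  atom 1: C, bond orders sum to 1 (valence 4) → 3 H
  atom 2: C, bond orders sum to 4 (valence 4) → 0 H
  atom 3: S, bond orders sum to 2 (valence 2) → 0 H
  atom 4: C, bond orders sum to 4 (valence 4) → 0 H
  atom 5: F (halogen, monovalent) → 0 H
  atom 6: C, bond orders sum to 4 (valence 4) → 0 H
  atom 7: Br (halogen, monovalent) → 0 H
  atom 8: C, bond orders sum to 4 (valence 4) → 0 H
  atom 9: C, bond orders sum to 3 (valence 4) → 1 H
  atom 10: O, bond orders sum to 2 (valence 2) → 0 H
Totals → C:6, H:4, Br:1, F:1, O:1, S:1.
In Hill order: C6H4BrFOS.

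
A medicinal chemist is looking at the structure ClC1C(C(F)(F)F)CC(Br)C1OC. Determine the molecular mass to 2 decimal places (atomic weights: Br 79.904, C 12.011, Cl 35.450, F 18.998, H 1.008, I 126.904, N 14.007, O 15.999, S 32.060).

281.50 g/mol

First, the molecular formula is C7H9BrClF3O (counting implicit H from valence).
  Br: 1 × 79.904 = 79.904
  C: 7 × 12.011 = 84.077
  Cl: 1 × 35.450 = 35.450
  F: 3 × 18.998 = 56.994
  H: 9 × 1.008 = 9.072
  O: 1 × 15.999 = 15.999
Sum: 1×79.904 + 7×12.011 + 1×35.450 + 3×18.998 + 9×1.008 + 1×15.999 = 281.496 → 281.50 g/mol.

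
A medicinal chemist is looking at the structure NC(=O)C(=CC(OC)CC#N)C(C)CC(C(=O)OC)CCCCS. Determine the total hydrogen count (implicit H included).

Walk through each heavy atom and fill implicit hydrogens from standard valence (C 4, N 3, O 2, S 2, halogen 1):
  atom 1: N, bond orders sum to 1 (valence 3) → 2 H
  atom 2: C, bond orders sum to 4 (valence 4) → 0 H
  atom 3: O, bond orders sum to 2 (valence 2) → 0 H
  atom 4: C, bond orders sum to 4 (valence 4) → 0 H
  atom 5: C, bond orders sum to 3 (valence 4) → 1 H
  atom 6: C, bond orders sum to 3 (valence 4) → 1 H
  atom 7: O, bond orders sum to 2 (valence 2) → 0 H
  atom 8: C, bond orders sum to 1 (valence 4) → 3 H
  atom 9: C, bond orders sum to 2 (valence 4) → 2 H
  atom 10: C, bond orders sum to 4 (valence 4) → 0 H
  atom 11: N, bond orders sum to 3 (valence 3) → 0 H
  atom 12: C, bond orders sum to 3 (valence 4) → 1 H
  atom 13: C, bond orders sum to 1 (valence 4) → 3 H
  atom 14: C, bond orders sum to 2 (valence 4) → 2 H
  atom 15: C, bond orders sum to 3 (valence 4) → 1 H
  atom 16: C, bond orders sum to 4 (valence 4) → 0 H
  atom 17: O, bond orders sum to 2 (valence 2) → 0 H
  atom 18: O, bond orders sum to 2 (valence 2) → 0 H
  atom 19: C, bond orders sum to 1 (valence 4) → 3 H
  atom 20: C, bond orders sum to 2 (valence 4) → 2 H
  atom 21: C, bond orders sum to 2 (valence 4) → 2 H
  atom 22: C, bond orders sum to 2 (valence 4) → 2 H
  atom 23: C, bond orders sum to 2 (valence 4) → 2 H
  atom 24: S, bond orders sum to 1 (valence 2) → 1 H
Total hydrogens: 28.

28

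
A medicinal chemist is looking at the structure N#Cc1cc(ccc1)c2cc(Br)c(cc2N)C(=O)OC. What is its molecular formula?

Walk through each heavy atom and fill implicit hydrogens from standard valence (C 4, N 3, O 2, S 2, halogen 1); for lowercase aromatic atoms, an aromatic c carries 1 H when it has two neighbours and 0 H with three, and aromatic n carries 0 H:
  atom 1: N, bond orders sum to 3 (valence 3) → 0 H
  atom 2: C, bond orders sum to 4 (valence 4) → 0 H
  atom 3: aromatic c, 3 neighbours → 0 H
  atom 4: aromatic c, 2 neighbours → 1 H
  atom 5: aromatic c, 3 neighbours → 0 H
  atom 6: aromatic c, 2 neighbours → 1 H
  atom 7: aromatic c, 2 neighbours → 1 H
  atom 8: aromatic c, 2 neighbours → 1 H
  atom 9: aromatic c, 3 neighbours → 0 H
  atom 10: aromatic c, 2 neighbours → 1 H
  atom 11: aromatic c, 3 neighbours → 0 H
  atom 12: Br (halogen, monovalent) → 0 H
  atom 13: aromatic c, 3 neighbours → 0 H
  atom 14: aromatic c, 2 neighbours → 1 H
  atom 15: aromatic c, 3 neighbours → 0 H
  atom 16: N, bond orders sum to 1 (valence 3) → 2 H
  atom 17: C, bond orders sum to 4 (valence 4) → 0 H
  atom 18: O, bond orders sum to 2 (valence 2) → 0 H
  atom 19: O, bond orders sum to 2 (valence 2) → 0 H
  atom 20: C, bond orders sum to 1 (valence 4) → 3 H
Totals → C:15, H:11, Br:1, N:2, O:2.

C15H11BrN2O2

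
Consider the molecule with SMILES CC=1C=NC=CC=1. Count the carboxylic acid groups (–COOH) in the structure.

0

Scan the SMILES for the carboxylic acid motif — none present.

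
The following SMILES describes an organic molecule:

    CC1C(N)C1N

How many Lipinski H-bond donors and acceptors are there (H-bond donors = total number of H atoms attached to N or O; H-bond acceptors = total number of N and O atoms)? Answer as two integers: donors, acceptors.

Donors: find every N or O and count the H atoms it carries.
  atom 4 (N): bond orders sum to 1 → 2 H
  atom 6 (N): bond orders sum to 1 → 2 H
Lipinski HBD = 4.
Acceptors: N atoms = 2, O atoms = 0 → HBA = 2.

4, 2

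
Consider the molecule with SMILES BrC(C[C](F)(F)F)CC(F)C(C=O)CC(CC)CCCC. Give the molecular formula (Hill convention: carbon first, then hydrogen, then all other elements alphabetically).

Walk through each heavy atom and fill implicit hydrogens from standard valence (C 4, N 3, O 2, S 2, halogen 1):
  atom 1: Br (halogen, monovalent) → 0 H
  atom 2: C, bond orders sum to 3 (valence 4) → 1 H
  atom 3: C, bond orders sum to 2 (valence 4) → 2 H
  atom 4: C with explicit H count 0
  atom 5: F (halogen, monovalent) → 0 H
  atom 6: F (halogen, monovalent) → 0 H
  atom 7: F (halogen, monovalent) → 0 H
  atom 8: C, bond orders sum to 2 (valence 4) → 2 H
  atom 9: C, bond orders sum to 3 (valence 4) → 1 H
  atom 10: F (halogen, monovalent) → 0 H
  atom 11: C, bond orders sum to 3 (valence 4) → 1 H
  atom 12: C, bond orders sum to 3 (valence 4) → 1 H
  atom 13: O, bond orders sum to 2 (valence 2) → 0 H
  atom 14: C, bond orders sum to 2 (valence 4) → 2 H
  atom 15: C, bond orders sum to 3 (valence 4) → 1 H
  atom 16: C, bond orders sum to 2 (valence 4) → 2 H
  atom 17: C, bond orders sum to 1 (valence 4) → 3 H
  atom 18: C, bond orders sum to 2 (valence 4) → 2 H
  atom 19: C, bond orders sum to 2 (valence 4) → 2 H
  atom 20: C, bond orders sum to 2 (valence 4) → 2 H
  atom 21: C, bond orders sum to 1 (valence 4) → 3 H
Totals → C:15, H:25, Br:1, F:4, O:1.

C15H25BrF4O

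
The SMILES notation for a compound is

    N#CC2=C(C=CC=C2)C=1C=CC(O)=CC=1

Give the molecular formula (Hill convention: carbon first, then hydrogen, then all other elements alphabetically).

C13H9NO

Walk through each heavy atom and fill implicit hydrogens from standard valence (C 4, N 3, O 2, S 2, halogen 1):
  atom 1: N, bond orders sum to 3 (valence 3) → 0 H
  atom 2: C, bond orders sum to 4 (valence 4) → 0 H
  atom 3: C, bond orders sum to 4 (valence 4) → 0 H
  atom 4: C, bond orders sum to 4 (valence 4) → 0 H
  atom 5: C, bond orders sum to 3 (valence 4) → 1 H
  atom 6: C, bond orders sum to 3 (valence 4) → 1 H
  atom 7: C, bond orders sum to 3 (valence 4) → 1 H
  atom 8: C, bond orders sum to 3 (valence 4) → 1 H
  atom 9: C, bond orders sum to 4 (valence 4) → 0 H
  atom 10: C, bond orders sum to 3 (valence 4) → 1 H
  atom 11: C, bond orders sum to 3 (valence 4) → 1 H
  atom 12: C, bond orders sum to 4 (valence 4) → 0 H
  atom 13: O, bond orders sum to 1 (valence 2) → 1 H
  atom 14: C, bond orders sum to 3 (valence 4) → 1 H
  atom 15: C, bond orders sum to 3 (valence 4) → 1 H
Totals → C:13, H:9, N:1, O:1.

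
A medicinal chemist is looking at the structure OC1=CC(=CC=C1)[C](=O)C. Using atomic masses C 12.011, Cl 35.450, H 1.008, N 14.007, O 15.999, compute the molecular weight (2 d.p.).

First, the molecular formula is C8H8O2 (counting implicit H from valence).
  C: 8 × 12.011 = 96.088
  H: 8 × 1.008 = 8.064
  O: 2 × 15.999 = 31.998
Sum: 8×12.011 + 8×1.008 + 2×15.999 = 136.150 → 136.15 g/mol.

136.15 g/mol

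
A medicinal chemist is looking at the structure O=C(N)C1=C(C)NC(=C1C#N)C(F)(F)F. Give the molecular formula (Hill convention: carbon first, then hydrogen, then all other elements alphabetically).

C8H6F3N3O

Walk through each heavy atom and fill implicit hydrogens from standard valence (C 4, N 3, O 2, S 2, halogen 1):
  atom 1: O, bond orders sum to 2 (valence 2) → 0 H
  atom 2: C, bond orders sum to 4 (valence 4) → 0 H
  atom 3: N, bond orders sum to 1 (valence 3) → 2 H
  atom 4: C, bond orders sum to 4 (valence 4) → 0 H
  atom 5: C, bond orders sum to 4 (valence 4) → 0 H
  atom 6: C, bond orders sum to 1 (valence 4) → 3 H
  atom 7: N, bond orders sum to 2 (valence 3) → 1 H
  atom 8: C, bond orders sum to 4 (valence 4) → 0 H
  atom 9: C, bond orders sum to 4 (valence 4) → 0 H
  atom 10: C, bond orders sum to 4 (valence 4) → 0 H
  atom 11: N, bond orders sum to 3 (valence 3) → 0 H
  atom 12: C, bond orders sum to 4 (valence 4) → 0 H
  atom 13: F (halogen, monovalent) → 0 H
  atom 14: F (halogen, monovalent) → 0 H
  atom 15: F (halogen, monovalent) → 0 H
Totals → C:8, H:6, F:3, N:3, O:1.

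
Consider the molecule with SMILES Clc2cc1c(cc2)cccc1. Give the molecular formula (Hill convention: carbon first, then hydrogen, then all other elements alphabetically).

Walk through each heavy atom and fill implicit hydrogens from standard valence (C 4, N 3, O 2, S 2, halogen 1); for lowercase aromatic atoms, an aromatic c carries 1 H when it has two neighbours and 0 H with three, and aromatic n carries 0 H:
  atom 1: Cl (halogen, monovalent) → 0 H
  atom 2: aromatic c, 3 neighbours → 0 H
  atom 3: aromatic c, 2 neighbours → 1 H
  atom 4: aromatic c, 3 neighbours → 0 H
  atom 5: aromatic c, 3 neighbours → 0 H
  atom 6: aromatic c, 2 neighbours → 1 H
  atom 7: aromatic c, 2 neighbours → 1 H
  atom 8: aromatic c, 2 neighbours → 1 H
  atom 9: aromatic c, 2 neighbours → 1 H
  atom 10: aromatic c, 2 neighbours → 1 H
  atom 11: aromatic c, 2 neighbours → 1 H
Totals → C:10, H:7, Cl:1.

C10H7Cl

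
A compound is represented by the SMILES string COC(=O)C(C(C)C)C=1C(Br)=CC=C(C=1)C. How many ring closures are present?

1

In SMILES, each pair of matching ring-closure digits denotes one ring-closing bond; the number of such bonds equals the number of independent rings.
Ring-closure bonds here: 1.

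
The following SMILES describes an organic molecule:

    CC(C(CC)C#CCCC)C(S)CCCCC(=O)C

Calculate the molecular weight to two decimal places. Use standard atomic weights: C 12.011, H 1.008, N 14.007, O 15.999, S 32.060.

First, the molecular formula is C17H30OS (counting implicit H from valence).
  C: 17 × 12.011 = 204.187
  H: 30 × 1.008 = 30.240
  O: 1 × 15.999 = 15.999
  S: 1 × 32.060 = 32.060
Sum: 17×12.011 + 30×1.008 + 1×15.999 + 1×32.060 = 282.486 → 282.49 g/mol.

282.49 g/mol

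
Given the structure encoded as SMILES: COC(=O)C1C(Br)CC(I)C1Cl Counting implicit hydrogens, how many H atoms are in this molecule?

9

Walk through each heavy atom and fill implicit hydrogens from standard valence (C 4, N 3, O 2, S 2, halogen 1):
  atom 1: C, bond orders sum to 1 (valence 4) → 3 H
  atom 2: O, bond orders sum to 2 (valence 2) → 0 H
  atom 3: C, bond orders sum to 4 (valence 4) → 0 H
  atom 4: O, bond orders sum to 2 (valence 2) → 0 H
  atom 5: C, bond orders sum to 3 (valence 4) → 1 H
  atom 6: C, bond orders sum to 3 (valence 4) → 1 H
  atom 7: Br (halogen, monovalent) → 0 H
  atom 8: C, bond orders sum to 2 (valence 4) → 2 H
  atom 9: C, bond orders sum to 3 (valence 4) → 1 H
  atom 10: I (halogen, monovalent) → 0 H
  atom 11: C, bond orders sum to 3 (valence 4) → 1 H
  atom 12: Cl (halogen, monovalent) → 0 H
Total hydrogens: 9.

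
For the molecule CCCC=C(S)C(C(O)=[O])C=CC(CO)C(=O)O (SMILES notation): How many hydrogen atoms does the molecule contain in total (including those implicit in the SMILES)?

18

Walk through each heavy atom and fill implicit hydrogens from standard valence (C 4, N 3, O 2, S 2, halogen 1):
  atom 1: C, bond orders sum to 1 (valence 4) → 3 H
  atom 2: C, bond orders sum to 2 (valence 4) → 2 H
  atom 3: C, bond orders sum to 2 (valence 4) → 2 H
  atom 4: C, bond orders sum to 3 (valence 4) → 1 H
  atom 5: C, bond orders sum to 4 (valence 4) → 0 H
  atom 6: S, bond orders sum to 1 (valence 2) → 1 H
  atom 7: C, bond orders sum to 3 (valence 4) → 1 H
  atom 8: C, bond orders sum to 4 (valence 4) → 0 H
  atom 9: O, bond orders sum to 1 (valence 2) → 1 H
  atom 10: O with explicit H count 0
  atom 11: C, bond orders sum to 3 (valence 4) → 1 H
  atom 12: C, bond orders sum to 3 (valence 4) → 1 H
  atom 13: C, bond orders sum to 3 (valence 4) → 1 H
  atom 14: C, bond orders sum to 2 (valence 4) → 2 H
  atom 15: O, bond orders sum to 1 (valence 2) → 1 H
  atom 16: C, bond orders sum to 4 (valence 4) → 0 H
  atom 17: O, bond orders sum to 2 (valence 2) → 0 H
  atom 18: O, bond orders sum to 1 (valence 2) → 1 H
Total hydrogens: 18.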